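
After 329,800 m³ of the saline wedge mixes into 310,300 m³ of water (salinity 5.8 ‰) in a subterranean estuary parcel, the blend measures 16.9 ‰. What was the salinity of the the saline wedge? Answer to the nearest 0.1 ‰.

27.3 ‰

Salt balance: 310,300×5.8 + 329,800×S = 640,100×16.9
1,799,740 + 329,800·S = 10,817,690
S = (10,817,690 − 1,799,740) / 329,800 = 27.3437 ‰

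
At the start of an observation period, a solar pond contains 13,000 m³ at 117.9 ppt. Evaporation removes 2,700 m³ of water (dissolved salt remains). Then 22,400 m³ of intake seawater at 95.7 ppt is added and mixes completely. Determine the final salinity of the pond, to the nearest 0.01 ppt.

112.43 ppt

After evaporation: salt = 13,000×117.9 = 1,532,700; volume = 13,000 − 2,700 = 10,300 m³
After mixing: salt = 1,532,700 + 22,400×95.7 = 3,676,380; volume = 10,300 + 22,400 = 32,700 m³
S = 3,676,380 / 32,700 = 112.4275 ppt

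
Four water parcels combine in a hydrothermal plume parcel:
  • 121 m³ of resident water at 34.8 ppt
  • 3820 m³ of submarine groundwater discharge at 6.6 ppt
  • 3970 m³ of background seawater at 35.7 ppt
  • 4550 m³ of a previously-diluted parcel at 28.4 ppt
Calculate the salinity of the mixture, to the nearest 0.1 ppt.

Weighted by volume,
salt = 121×34.8 + 3,820×6.6 + 3,970×35.7 + 4,550×28.4 = 4,210.8 + 25,212 + 141,729 + 129,220 = 300,371.8
volume = 121 + 3,820 + 3,970 + 4,550 = 12,461 m³
S = 300,371.8 / 12,461 = 24.105 ppt

24.1 ppt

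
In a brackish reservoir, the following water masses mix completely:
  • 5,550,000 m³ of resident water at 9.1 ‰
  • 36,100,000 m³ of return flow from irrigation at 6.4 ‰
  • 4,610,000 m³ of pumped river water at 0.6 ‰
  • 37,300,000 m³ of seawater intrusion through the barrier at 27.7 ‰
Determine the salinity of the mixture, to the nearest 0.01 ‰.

Mass of salt is conserved:
salt = 5,550,000×9.1 + 36,100,000×6.4 + 4,610,000×0.6 + 37,300,000×27.7 = 50,505,000 + 231,040,000 + 2,766,000 + 1,033,210,000 = 1,317,521,000
volume = 5,550,000 + 36,100,000 + 4,610,000 + 37,300,000 = 83,560,000 m³
S = 1,317,521,000 / 83,560,000 = 15.7674 ‰

15.77 ‰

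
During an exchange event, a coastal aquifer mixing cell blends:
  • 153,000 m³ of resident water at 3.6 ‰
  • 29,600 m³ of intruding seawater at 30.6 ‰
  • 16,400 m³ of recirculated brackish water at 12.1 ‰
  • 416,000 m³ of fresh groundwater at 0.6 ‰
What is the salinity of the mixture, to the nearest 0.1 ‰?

3.1 ‰

Conserving salt mass:
salt = 153,000×3.6 + 29,600×30.6 + 16,400×12.1 + 416,000×0.6 = 550,800 + 905,760 + 198,440 + 249,600 = 1,904,600
volume = 153,000 + 29,600 + 16,400 + 416,000 = 615,000 m³
S = 1,904,600 / 615,000 = 3.097 ‰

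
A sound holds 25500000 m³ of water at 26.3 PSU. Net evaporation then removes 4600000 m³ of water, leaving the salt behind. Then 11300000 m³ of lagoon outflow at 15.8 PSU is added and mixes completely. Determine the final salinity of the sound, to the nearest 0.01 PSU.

26.37 PSU

After evaporation: salt = 25,500,000×26.3 = 670,650,000; volume = 25,500,000 − 4,600,000 = 20,900,000 m³
After mixing: salt = 670,650,000 + 11,300,000×15.8 = 849,190,000; volume = 20,900,000 + 11,300,000 = 32,200,000 m³
S = 849,190,000 / 32,200,000 = 26.3724 PSU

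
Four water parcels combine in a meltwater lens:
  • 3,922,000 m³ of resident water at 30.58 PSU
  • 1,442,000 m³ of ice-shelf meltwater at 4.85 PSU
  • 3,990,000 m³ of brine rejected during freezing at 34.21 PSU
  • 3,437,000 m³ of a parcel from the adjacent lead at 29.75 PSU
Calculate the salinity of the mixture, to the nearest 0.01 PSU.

28.59 PSU

By conservation of dissolved salt,
salt = 3,922,000×30.58 + 1,442,000×4.85 + 3,990,000×34.21 + 3,437,000×29.75 = 119,934,760 + 6,993,700 + 136,497,900 + 102,250,750 = 365,677,110
volume = 3,922,000 + 1,442,000 + 3,990,000 + 3,437,000 = 12,791,000 m³
S = 365,677,110 / 12,791,000 = 28.5886 PSU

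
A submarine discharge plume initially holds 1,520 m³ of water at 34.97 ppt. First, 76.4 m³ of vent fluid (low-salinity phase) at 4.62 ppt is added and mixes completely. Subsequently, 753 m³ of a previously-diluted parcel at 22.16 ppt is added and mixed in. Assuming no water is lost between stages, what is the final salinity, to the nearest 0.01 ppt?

Total salt / total volume:
Initial salt = 1,520×34.97 = 53,154.4
After stage 1: salt = 53,154.4 + 76.4×4.62 = 53,507.368; volume = 1,596.4 m³; S = 33.518 ppt
After stage 2: salt = 53,507.368 + 753×22.16 = 70,193.848; volume = 2,349.4 m³
S = 70,193.848 / 2,349.4 = 29.8774 ppt

29.88 ppt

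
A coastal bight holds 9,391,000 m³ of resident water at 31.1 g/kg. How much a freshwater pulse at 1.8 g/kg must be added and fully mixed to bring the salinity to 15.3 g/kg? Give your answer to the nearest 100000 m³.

Salt balance: 9,391,000×31.1 + V×1.8 = (9,391,000+V)×15.3
292,060,100 + 1.8V = 143,682,300 + 15.3V
148,377,800 = 13.5V
V = 10,990,948.15 m³

11000000 m³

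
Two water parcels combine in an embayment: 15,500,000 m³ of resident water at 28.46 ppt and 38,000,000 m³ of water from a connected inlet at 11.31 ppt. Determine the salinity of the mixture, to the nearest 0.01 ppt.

Mass of salt is conserved:
salt = 15,500,000×28.46 + 38,000,000×11.31 = 441,130,000 + 429,780,000 = 870,910,000
volume = 15,500,000 + 38,000,000 = 53,500,000 m³
S = 870,910,000 / 53,500,000 = 16.2787 ppt

16.28 ppt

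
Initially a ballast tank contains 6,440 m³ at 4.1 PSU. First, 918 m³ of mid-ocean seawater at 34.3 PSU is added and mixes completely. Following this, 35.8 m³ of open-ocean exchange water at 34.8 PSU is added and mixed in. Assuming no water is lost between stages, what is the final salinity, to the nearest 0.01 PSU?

Total salt / total volume:
Initial salt = 6,440×4.1 = 26,404
After stage 1: salt = 26,404 + 918×34.3 = 57,891.4; volume = 7,358 m³; S = 7.868 PSU
After stage 2: salt = 57,891.4 + 35.8×34.8 = 59,137.24; volume = 7,393.8 m³
S = 59,137.24 / 7,393.8 = 7.9982 PSU

8.00 PSU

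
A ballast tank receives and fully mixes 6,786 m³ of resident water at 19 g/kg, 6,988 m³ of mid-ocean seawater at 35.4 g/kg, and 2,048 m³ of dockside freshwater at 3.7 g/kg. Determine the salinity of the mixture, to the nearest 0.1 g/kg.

24.3 g/kg

Salt balance:
salt = 6,786×19 + 6,988×35.4 + 2,048×3.7 = 128,934 + 247,375.2 + 7,577.6 = 383,886.8
volume = 6,786 + 6,988 + 2,048 = 15,822 m³
S = 383,886.8 / 15,822 = 24.263 g/kg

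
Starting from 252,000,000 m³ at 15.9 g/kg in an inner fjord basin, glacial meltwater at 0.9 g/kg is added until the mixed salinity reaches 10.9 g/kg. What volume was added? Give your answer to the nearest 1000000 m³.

Salt balance: 252,000,000×15.9 + V×0.9 = (252,000,000+V)×10.9
4,006,800,000 + 0.9V = 2,746,800,000 + 10.9V
1,260,000,000 = 10V
V = 126,000,000 m³

126000000 m³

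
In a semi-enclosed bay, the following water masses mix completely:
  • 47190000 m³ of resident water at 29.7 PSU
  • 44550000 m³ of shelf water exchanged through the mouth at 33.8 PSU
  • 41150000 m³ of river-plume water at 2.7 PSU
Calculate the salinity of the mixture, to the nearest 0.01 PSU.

22.71 PSU

Salt balance:
salt = 47,190,000×29.7 + 44,550,000×33.8 + 41,150,000×2.7 = 1,401,543,000 + 1,505,790,000 + 111,105,000 = 3,018,438,000
volume = 47,190,000 + 44,550,000 + 41,150,000 = 132,890,000 m³
S = 3,018,438,000 / 132,890,000 = 22.7138 PSU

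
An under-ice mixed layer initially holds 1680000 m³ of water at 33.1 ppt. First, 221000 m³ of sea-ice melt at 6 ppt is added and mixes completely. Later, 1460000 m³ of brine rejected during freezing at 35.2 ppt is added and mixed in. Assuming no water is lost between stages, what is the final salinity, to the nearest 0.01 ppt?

32.23 ppt

Conserving salt mass:
Initial salt = 1,680,000×33.1 = 55,608,000
After stage 1: salt = 55,608,000 + 221,000×6 = 56,934,000; volume = 1,901,000 m³; S = 29.95 ppt
After stage 2: salt = 56,934,000 + 1,460,000×35.2 = 108,326,000; volume = 3,361,000 m³
S = 108,326,000 / 3,361,000 = 32.2303 ppt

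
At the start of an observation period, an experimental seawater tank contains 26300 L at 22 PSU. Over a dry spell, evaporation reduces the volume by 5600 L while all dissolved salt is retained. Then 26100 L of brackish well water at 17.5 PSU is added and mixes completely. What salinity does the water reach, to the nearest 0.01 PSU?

22.12 PSU

After evaporation: salt = 26,300×22 = 578,600; volume = 26,300 − 5,600 = 20,700 L
After mixing: salt = 578,600 + 26,100×17.5 = 1,035,350; volume = 20,700 + 26,100 = 46,800 L
S = 1,035,350 / 46,800 = 22.1229 PSU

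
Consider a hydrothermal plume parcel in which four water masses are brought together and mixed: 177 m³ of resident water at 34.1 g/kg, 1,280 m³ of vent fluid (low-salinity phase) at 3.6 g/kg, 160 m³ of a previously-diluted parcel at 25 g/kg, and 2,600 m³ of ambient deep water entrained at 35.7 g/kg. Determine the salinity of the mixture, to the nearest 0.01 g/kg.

25.48 g/kg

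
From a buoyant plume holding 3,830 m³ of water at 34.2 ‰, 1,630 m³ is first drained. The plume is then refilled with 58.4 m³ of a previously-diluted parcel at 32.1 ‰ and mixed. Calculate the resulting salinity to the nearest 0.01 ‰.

34.15 ‰

Remaining after removal: 2,200 m³ at 34.2 ‰ (salt = 75,240)
After addition: salt = 75,240 + 58.4×32.1 = 77,114.64; volume = 2,258.4 m³
S = 77,114.64 / 2,258.4 = 34.1457 ‰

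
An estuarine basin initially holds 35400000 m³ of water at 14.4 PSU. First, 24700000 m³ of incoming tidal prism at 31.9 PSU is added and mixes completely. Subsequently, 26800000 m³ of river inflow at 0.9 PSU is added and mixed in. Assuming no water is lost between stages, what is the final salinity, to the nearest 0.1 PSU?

15.2 PSU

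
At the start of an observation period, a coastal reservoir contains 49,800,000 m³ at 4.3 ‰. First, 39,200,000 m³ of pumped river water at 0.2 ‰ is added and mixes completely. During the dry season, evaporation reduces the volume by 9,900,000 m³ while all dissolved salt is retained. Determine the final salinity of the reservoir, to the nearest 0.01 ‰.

After mixing: salt = 49,800,000×4.3 + 39,200,000×0.2 = 221,980,000; volume = 89,000,000 m³
After evaporation: salt unchanged = 221,980,000; volume = 89,000,000 − 9,900,000 = 79,100,000 m³
S = 221,980,000 / 79,100,000 = 2.8063 ‰

2.81 ‰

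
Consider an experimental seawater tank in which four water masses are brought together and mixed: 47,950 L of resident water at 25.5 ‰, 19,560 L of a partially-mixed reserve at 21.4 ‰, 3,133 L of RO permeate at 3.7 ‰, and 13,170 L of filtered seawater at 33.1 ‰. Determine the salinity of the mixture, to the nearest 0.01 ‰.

Salt balance:
salt = 47,950×25.5 + 19,560×21.4 + 3,133×3.7 + 13,170×33.1 = 1,222,725 + 418,584 + 11,592.1 + 435,927 = 2,088,828.1
volume = 47,950 + 19,560 + 3,133 + 13,170 = 83,813 L
S = 2,088,828.1 / 83,813 = 24.9225 ‰

24.92 ‰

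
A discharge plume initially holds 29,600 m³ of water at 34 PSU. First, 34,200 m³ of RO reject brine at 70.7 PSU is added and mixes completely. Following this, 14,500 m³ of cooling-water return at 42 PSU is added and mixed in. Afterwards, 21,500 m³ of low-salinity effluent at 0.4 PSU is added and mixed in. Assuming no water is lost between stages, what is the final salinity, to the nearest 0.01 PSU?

40.50 PSU

Conserving salt mass:
Initial salt = 29,600×34 = 1,006,400
After stage 1: salt = 1,006,400 + 34,200×70.7 = 3,424,340; volume = 63,800 m³; S = 53.673 PSU
After stage 2: salt = 3,424,340 + 14,500×42 = 4,033,340; volume = 78,300 m³; S = 51.511 PSU
After stage 3: salt = 4,033,340 + 21,500×0.4 = 4,041,940; volume = 99,800 m³
S = 4,041,940 / 99,800 = 40.5004 PSU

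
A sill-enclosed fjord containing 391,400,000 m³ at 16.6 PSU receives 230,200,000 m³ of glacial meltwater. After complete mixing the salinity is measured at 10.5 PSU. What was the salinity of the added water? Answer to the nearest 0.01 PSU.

Salt balance: 391,400,000×16.6 + 230,200,000×S = 621,600,000×10.5
6,497,240,000 + 230,200,000·S = 6,526,800,000
S = (6,526,800,000 − 6,497,240,000) / 230,200,000 = 0.1284 PSU

0.13 PSU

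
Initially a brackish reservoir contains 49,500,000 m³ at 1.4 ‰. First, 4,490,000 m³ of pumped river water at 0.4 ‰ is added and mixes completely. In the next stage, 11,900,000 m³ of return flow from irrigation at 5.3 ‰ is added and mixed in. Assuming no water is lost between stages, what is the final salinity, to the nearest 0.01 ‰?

Salt balance:
Initial salt = 49,500,000×1.4 = 69,300,000
After stage 1: salt = 69,300,000 + 4,490,000×0.4 = 71,096,000; volume = 53,990,000 m³; S = 1.317 ‰
After stage 2: salt = 71,096,000 + 11,900,000×5.3 = 134,166,000; volume = 65,890,000 m³
S = 134,166,000 / 65,890,000 = 2.0362 ‰

2.04 ‰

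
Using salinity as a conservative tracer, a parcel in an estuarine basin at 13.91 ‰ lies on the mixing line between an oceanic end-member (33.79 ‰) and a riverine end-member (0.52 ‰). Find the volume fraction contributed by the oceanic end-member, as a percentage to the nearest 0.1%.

40.2%

Let g be the oceanic fraction. Salt balance per unit volume:
g×33.79 + (1−g)×0.52 = 13.91
g = (13.91 − 0.52) / (33.79 − 0.52) = 13.39/33.27 = 0.4025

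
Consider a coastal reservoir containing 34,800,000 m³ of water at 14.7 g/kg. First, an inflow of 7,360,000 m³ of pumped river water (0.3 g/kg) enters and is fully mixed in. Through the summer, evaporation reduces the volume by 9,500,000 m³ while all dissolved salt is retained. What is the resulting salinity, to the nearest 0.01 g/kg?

15.73 g/kg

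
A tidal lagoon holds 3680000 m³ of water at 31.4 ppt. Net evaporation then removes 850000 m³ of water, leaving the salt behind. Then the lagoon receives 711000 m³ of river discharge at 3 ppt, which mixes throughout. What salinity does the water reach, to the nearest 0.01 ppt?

After evaporation: salt = 3,680,000×31.4 = 115,552,000; volume = 3,680,000 − 850,000 = 2,830,000 m³
After mixing: salt = 115,552,000 + 711,000×3 = 117,685,000; volume = 2,830,000 + 711,000 = 3,541,000 m³
S = 117,685,000 / 3,541,000 = 33.235 ppt

33.23 ppt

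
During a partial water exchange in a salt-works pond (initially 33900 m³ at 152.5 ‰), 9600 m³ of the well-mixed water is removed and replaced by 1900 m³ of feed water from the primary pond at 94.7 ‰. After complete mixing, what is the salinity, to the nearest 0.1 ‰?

148.3 ‰

Remaining after removal: 24,300 m³ at 152.5 ‰ (salt = 3,705,750)
After addition: salt = 3,705,750 + 1,900×94.7 = 3,885,680; volume = 26,200 m³
S = 3,885,680 / 26,200 = 148.3084 ‰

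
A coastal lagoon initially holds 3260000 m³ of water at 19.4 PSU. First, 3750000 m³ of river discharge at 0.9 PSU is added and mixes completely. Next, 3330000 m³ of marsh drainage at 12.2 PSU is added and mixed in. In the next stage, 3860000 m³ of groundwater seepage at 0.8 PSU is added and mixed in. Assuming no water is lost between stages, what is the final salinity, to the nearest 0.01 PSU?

Total salt / total volume:
Initial salt = 3,260,000×19.4 = 63,244,000
After stage 1: salt = 63,244,000 + 3,750,000×0.9 = 66,619,000; volume = 7,010,000 m³; S = 9.503 PSU
After stage 2: salt = 66,619,000 + 3,330,000×12.2 = 107,245,000; volume = 10,340,000 m³; S = 10.372 PSU
After stage 3: salt = 107,245,000 + 3,860,000×0.8 = 110,333,000; volume = 14,200,000 m³
S = 110,333,000 / 14,200,000 = 7.7699 PSU

7.77 PSU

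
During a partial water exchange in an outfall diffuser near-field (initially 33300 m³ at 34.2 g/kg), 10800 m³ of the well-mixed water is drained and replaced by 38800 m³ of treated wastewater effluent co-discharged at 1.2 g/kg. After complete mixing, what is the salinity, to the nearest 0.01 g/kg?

Remaining after removal: 22,500 m³ at 34.2 g/kg (salt = 769,500)
After addition: salt = 769,500 + 38,800×1.2 = 816,060; volume = 61,300 m³
S = 816,060 / 61,300 = 13.3126 g/kg

13.31 g/kg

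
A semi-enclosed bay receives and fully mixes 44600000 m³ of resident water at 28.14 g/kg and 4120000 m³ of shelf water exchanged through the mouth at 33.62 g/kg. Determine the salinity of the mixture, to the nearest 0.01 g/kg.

28.60 g/kg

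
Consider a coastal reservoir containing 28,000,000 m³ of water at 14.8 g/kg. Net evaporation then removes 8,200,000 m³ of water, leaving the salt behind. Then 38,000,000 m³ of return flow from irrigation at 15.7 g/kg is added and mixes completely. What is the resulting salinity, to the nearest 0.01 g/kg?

17.49 g/kg

After evaporation: salt = 28,000,000×14.8 = 414,400,000; volume = 28,000,000 − 8,200,000 = 19,800,000 m³
After mixing: salt = 414,400,000 + 38,000,000×15.7 = 1,011,000,000; volume = 19,800,000 + 38,000,000 = 57,800,000 m³
S = 1,011,000,000 / 57,800,000 = 17.4913 g/kg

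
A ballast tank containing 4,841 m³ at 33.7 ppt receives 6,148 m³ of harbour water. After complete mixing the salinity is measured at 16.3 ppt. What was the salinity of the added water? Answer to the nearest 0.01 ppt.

2.60 ppt

Salt balance: 4,841×33.7 + 6,148×S = 10,989×16.3
163,141.7 + 6,148·S = 179,120.7
S = (179,120.7 − 163,141.7) / 6,148 = 2.5991 ppt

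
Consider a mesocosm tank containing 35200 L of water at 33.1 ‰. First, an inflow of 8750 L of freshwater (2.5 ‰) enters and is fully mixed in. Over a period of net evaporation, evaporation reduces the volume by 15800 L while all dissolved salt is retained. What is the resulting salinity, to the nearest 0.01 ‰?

42.17 ‰

After mixing: salt = 35,200×33.1 + 8,750×2.5 = 1,186,995; volume = 43,950 L
After evaporation: salt unchanged = 1,186,995; volume = 43,950 − 15,800 = 28,150 L
S = 1,186,995 / 28,150 = 42.1668 ‰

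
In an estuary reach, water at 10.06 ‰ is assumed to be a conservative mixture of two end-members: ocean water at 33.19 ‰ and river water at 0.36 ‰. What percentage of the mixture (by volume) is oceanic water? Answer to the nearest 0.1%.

Let g be the oceanic fraction. Salt balance per unit volume:
g×33.19 + (1−g)×0.36 = 10.06
g = (10.06 − 0.36) / (33.19 − 0.36) = 9.7/32.83 = 0.2955

29.5%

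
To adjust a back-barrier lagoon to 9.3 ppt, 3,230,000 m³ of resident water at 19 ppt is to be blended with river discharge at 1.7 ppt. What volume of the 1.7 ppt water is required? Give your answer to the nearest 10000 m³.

4120000 m³

Salt balance: 3,230,000×19 + V×1.7 = (3,230,000+V)×9.3
61,370,000 + 1.7V = 30,039,000 + 9.3V
31,331,000 = 7.6V
V = 4,122,500 m³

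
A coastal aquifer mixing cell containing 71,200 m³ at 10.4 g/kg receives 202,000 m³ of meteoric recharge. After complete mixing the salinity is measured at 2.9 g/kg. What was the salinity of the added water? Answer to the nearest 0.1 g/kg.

0.3 g/kg

Salt balance: 71,200×10.4 + 202,000×S = 273,200×2.9
740,480 + 202,000·S = 792,280
S = (792,280 − 740,480) / 202,000 = 0.2564 g/kg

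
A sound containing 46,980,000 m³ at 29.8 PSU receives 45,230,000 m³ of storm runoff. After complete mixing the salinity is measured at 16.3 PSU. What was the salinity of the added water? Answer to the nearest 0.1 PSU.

Salt balance: 46,980,000×29.8 + 45,230,000×S = 92,210,000×16.3
1,400,004,000 + 45,230,000·S = 1,503,023,000
S = (1,503,023,000 − 1,400,004,000) / 45,230,000 = 2.2777 PSU

2.3 PSU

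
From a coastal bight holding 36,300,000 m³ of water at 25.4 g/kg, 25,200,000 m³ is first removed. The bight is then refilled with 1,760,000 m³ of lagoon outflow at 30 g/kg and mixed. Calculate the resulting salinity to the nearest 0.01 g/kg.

Remaining after removal: 11,100,000 m³ at 25.4 g/kg (salt = 281,940,000)
After addition: salt = 281,940,000 + 1,760,000×30 = 334,740,000; volume = 12,860,000 m³
S = 334,740,000 / 12,860,000 = 26.0295 g/kg

26.03 g/kg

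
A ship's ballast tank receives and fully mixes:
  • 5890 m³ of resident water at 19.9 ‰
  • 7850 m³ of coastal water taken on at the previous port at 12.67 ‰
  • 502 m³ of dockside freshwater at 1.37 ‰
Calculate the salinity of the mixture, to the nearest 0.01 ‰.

15.26 ‰

By conservation of dissolved salt,
salt = 5,890×19.9 + 7,850×12.67 + 502×1.37 = 117,211 + 99,459.5 + 687.74 = 217,358.24
volume = 5,890 + 7,850 + 502 = 14,242 m³
S = 217,358.24 / 14,242 = 15.2618 ‰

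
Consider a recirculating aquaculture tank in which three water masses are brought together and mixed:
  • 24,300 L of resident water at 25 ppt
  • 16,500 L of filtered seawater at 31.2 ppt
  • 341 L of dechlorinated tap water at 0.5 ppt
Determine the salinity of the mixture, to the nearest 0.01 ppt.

Weighted by volume,
salt = 24,300×25 + 16,500×31.2 + 341×0.5 = 607,500 + 514,800 + 170.5 = 1,122,470.5
volume = 24,300 + 16,500 + 341 = 41,141 L
S = 1,122,470.5 / 41,141 = 27.2835 ppt

27.28 ppt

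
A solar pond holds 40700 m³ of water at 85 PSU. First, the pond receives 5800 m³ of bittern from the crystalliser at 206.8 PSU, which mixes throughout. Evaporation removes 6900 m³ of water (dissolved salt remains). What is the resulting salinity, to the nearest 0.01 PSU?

After mixing: salt = 40,700×85 + 5,800×206.8 = 4,658,940; volume = 46,500 m³
After evaporation: salt unchanged = 4,658,940; volume = 46,500 − 6,900 = 39,600 m³
S = 4,658,940 / 39,600 = 117.65 PSU

117.65 PSU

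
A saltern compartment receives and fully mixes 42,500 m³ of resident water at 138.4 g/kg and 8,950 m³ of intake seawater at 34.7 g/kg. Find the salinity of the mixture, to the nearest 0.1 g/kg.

120.4 g/kg

By conservation of dissolved salt,
salt = 42,500×138.4 + 8,950×34.7 = 5,882,000 + 310,565 = 6,192,565
volume = 42,500 + 8,950 = 51,450 m³
S = 6,192,565 / 51,450 = 120.361 g/kg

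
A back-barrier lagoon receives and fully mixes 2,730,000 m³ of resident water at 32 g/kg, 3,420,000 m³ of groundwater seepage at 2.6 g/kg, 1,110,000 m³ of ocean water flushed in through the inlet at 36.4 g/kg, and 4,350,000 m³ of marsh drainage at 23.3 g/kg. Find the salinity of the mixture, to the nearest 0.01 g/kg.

Weighted by volume,
salt = 2,730,000×32 + 3,420,000×2.6 + 1,110,000×36.4 + 4,350,000×23.3 = 87,360,000 + 8,892,000 + 40,404,000 + 101,355,000 = 238,011,000
volume = 2,730,000 + 3,420,000 + 1,110,000 + 4,350,000 = 11,610,000 m³
S = 238,011,000 / 11,610,000 = 20.5005 g/kg

20.50 g/kg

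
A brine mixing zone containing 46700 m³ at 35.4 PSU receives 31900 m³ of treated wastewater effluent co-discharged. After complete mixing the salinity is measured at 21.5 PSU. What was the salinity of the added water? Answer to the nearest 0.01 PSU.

1.15 PSU

Salt balance: 46,700×35.4 + 31,900×S = 78,600×21.5
1,653,180 + 31,900·S = 1,689,900
S = (1,689,900 − 1,653,180) / 31,900 = 1.1511 PSU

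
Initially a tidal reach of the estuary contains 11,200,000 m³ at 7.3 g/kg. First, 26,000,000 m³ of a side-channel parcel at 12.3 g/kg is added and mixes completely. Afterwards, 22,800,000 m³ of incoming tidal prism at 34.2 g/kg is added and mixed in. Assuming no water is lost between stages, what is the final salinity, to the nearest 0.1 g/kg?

Conserving salt mass:
Initial salt = 11,200,000×7.3 = 81,760,000
After stage 1: salt = 81,760,000 + 26,000,000×12.3 = 401,560,000; volume = 37,200,000 m³; S = 10.795 g/kg
After stage 2: salt = 401,560,000 + 22,800,000×34.2 = 1,181,320,000; volume = 60,000,000 m³
S = 1,181,320,000 / 60,000,000 = 19.6887 g/kg

19.7 g/kg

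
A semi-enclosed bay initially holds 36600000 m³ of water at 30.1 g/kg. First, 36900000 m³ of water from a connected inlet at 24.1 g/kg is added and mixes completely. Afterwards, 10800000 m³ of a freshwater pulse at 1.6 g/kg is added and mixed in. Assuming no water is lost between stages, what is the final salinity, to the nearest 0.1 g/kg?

23.8 g/kg

By conservation of dissolved salt,
Initial salt = 36,600,000×30.1 = 1,101,660,000
After stage 1: salt = 1,101,660,000 + 36,900,000×24.1 = 1,990,950,000; volume = 73,500,000 m³; S = 27.088 g/kg
After stage 2: salt = 1,990,950,000 + 10,800,000×1.6 = 2,008,230,000; volume = 84,300,000 m³
S = 2,008,230,000 / 84,300,000 = 23.8224 g/kg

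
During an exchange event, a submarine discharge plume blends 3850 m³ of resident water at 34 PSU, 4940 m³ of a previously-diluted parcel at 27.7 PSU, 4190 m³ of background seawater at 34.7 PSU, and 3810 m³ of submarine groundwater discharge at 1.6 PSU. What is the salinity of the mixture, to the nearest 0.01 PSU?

24.97 PSU

By conservation of dissolved salt,
salt = 3,850×34 + 4,940×27.7 + 4,190×34.7 + 3,810×1.6 = 130,900 + 136,838 + 145,393 + 6,096 = 419,227
volume = 3,850 + 4,940 + 4,190 + 3,810 = 16,790 m³
S = 419,227 / 16,790 = 24.9689 PSU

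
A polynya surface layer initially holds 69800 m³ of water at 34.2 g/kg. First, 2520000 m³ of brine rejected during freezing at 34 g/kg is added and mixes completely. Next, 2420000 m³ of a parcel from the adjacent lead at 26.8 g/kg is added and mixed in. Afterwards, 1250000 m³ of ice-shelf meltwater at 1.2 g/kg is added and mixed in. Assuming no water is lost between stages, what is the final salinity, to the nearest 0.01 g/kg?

24.67 g/kg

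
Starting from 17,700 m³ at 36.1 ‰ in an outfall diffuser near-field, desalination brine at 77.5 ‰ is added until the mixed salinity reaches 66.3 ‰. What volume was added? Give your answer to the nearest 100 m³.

Salt balance: 17,700×36.1 + V×77.5 = (17,700+V)×66.3
638,970 + 77.5V = 1,173,510 + 66.3V
534,540 = 11.2V
V = 47,726.79 m³

47700 m³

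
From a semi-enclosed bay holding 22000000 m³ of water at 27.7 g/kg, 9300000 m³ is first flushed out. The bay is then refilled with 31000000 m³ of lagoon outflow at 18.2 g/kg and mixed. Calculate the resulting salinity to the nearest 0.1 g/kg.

Remaining after removal: 12,700,000 m³ at 27.7 g/kg (salt = 351,790,000)
After addition: salt = 351,790,000 + 31,000,000×18.2 = 915,990,000; volume = 43,700,000 m³
S = 915,990,000 / 43,700,000 = 20.9609 g/kg

21.0 g/kg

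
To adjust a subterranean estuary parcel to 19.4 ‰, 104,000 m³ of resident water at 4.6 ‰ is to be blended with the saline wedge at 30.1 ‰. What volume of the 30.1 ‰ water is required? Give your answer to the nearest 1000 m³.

144000 m³

Salt balance: 104,000×4.6 + V×30.1 = (104,000+V)×19.4
478,400 + 30.1V = 2,017,600 + 19.4V
1,539,200 = 10.7V
V = 143,850.47 m³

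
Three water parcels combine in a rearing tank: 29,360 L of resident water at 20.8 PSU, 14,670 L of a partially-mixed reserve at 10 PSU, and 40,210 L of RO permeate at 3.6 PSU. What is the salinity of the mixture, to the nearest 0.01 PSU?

10.71 PSU

Total salt / total volume:
salt = 29,360×20.8 + 14,670×10 + 40,210×3.6 = 610,688 + 146,700 + 144,756 = 902,144
volume = 29,360 + 14,670 + 40,210 = 84,240 L
S = 902,144 / 84,240 = 10.7092 PSU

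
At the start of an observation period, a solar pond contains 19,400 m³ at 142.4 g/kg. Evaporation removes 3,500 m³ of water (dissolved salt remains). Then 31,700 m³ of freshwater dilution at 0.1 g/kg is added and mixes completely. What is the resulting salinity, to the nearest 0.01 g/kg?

58.10 g/kg

After evaporation: salt = 19,400×142.4 = 2,762,560; volume = 19,400 − 3,500 = 15,900 m³
After mixing: salt = 2,762,560 + 31,700×0.1 = 2,765,730; volume = 15,900 + 31,700 = 47,600 m³
S = 2,765,730 / 47,600 = 58.1036 g/kg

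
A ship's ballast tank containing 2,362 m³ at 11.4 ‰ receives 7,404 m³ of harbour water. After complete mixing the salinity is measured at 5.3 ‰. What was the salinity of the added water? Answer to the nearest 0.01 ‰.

Salt balance: 2,362×11.4 + 7,404×S = 9,766×5.3
26,926.8 + 7,404·S = 51,759.8
S = (51,759.8 − 26,926.8) / 7,404 = 3.354 ‰

3.35 ‰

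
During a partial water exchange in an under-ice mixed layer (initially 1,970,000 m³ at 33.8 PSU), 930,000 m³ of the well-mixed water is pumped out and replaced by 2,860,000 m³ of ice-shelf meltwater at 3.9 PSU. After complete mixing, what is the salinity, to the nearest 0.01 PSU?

11.87 PSU

Remaining after removal: 1,040,000 m³ at 33.8 PSU (salt = 35,152,000)
After addition: salt = 35,152,000 + 2,860,000×3.9 = 46,306,000; volume = 3,900,000 m³
S = 46,306,000 / 3,900,000 = 11.8733 PSU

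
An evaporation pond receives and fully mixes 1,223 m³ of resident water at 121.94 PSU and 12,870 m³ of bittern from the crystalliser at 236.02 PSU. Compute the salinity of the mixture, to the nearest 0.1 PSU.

226.1 PSU

By conservation of dissolved salt,
salt = 1,223×121.94 + 12,870×236.02 = 149,132.62 + 3,037,577.4 = 3,186,710.02
volume = 1,223 + 12,870 = 14,093 m³
S = 3,186,710.02 / 14,093 = 226.12 PSU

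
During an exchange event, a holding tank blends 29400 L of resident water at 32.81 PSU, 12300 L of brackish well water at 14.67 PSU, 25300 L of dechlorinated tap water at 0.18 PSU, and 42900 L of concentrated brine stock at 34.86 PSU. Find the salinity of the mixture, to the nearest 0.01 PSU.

24.07 PSU

Weighted by volume,
salt = 29,400×32.81 + 12,300×14.67 + 25,300×0.18 + 42,900×34.86 = 964,614 + 180,441 + 4,554 + 1,495,494 = 2,645,103
volume = 29,400 + 12,300 + 25,300 + 42,900 = 109,900 L
S = 2,645,103 / 109,900 = 24.0683 PSU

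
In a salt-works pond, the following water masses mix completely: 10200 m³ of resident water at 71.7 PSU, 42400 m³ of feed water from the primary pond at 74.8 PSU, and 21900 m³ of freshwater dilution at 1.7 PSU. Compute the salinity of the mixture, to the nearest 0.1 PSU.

52.9 PSU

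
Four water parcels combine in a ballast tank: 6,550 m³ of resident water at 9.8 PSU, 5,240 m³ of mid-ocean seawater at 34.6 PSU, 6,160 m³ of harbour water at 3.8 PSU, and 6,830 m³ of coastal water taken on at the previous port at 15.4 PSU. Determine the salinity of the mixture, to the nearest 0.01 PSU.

Total salt / total volume:
salt = 6,550×9.8 + 5,240×34.6 + 6,160×3.8 + 6,830×15.4 = 64,190 + 181,304 + 23,408 + 105,182 = 374,084
volume = 6,550 + 5,240 + 6,160 + 6,830 = 24,780 m³
S = 374,084 / 24,780 = 15.0962 PSU

15.10 PSU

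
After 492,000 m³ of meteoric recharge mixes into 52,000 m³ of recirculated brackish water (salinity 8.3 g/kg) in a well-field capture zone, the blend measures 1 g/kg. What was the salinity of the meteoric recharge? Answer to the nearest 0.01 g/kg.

0.23 g/kg

Salt balance: 52,000×8.3 + 492,000×S = 544,000×1
431,600 + 492,000·S = 544,000
S = (544,000 − 431,600) / 492,000 = 0.2285 g/kg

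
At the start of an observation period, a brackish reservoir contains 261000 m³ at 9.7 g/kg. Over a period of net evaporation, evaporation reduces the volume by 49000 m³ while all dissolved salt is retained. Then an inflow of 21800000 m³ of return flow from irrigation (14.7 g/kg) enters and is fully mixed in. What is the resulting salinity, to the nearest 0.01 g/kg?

14.67 g/kg

After evaporation: salt = 261,000×9.7 = 2,531,700; volume = 261,000 − 49,000 = 212,000 m³
After mixing: salt = 2,531,700 + 21,800,000×14.7 = 322,991,700; volume = 212,000 + 21,800,000 = 22,012,000 m³
S = 322,991,700 / 22,012,000 = 14.6734 g/kg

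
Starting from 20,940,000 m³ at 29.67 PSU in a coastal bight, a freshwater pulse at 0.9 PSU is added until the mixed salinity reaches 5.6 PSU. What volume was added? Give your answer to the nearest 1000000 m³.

Salt balance: 20,940,000×29.67 + V×0.9 = (20,940,000+V)×5.6
621,289,800 + 0.9V = 117,264,000 + 5.6V
504,025,800 = 4.7V
V = 107,239,531.91 m³

107000000 m³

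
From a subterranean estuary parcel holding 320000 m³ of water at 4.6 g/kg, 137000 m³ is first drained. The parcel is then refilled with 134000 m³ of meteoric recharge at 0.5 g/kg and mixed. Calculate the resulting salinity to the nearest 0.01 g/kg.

Remaining after removal: 183,000 m³ at 4.6 g/kg (salt = 841,800)
After addition: salt = 841,800 + 134,000×0.5 = 908,800; volume = 317,000 m³
S = 908,800 / 317,000 = 2.8669 g/kg

2.87 g/kg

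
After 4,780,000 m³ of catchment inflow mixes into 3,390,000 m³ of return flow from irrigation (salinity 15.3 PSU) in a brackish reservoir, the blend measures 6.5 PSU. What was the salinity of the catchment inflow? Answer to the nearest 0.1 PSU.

0.3 PSU

Salt balance: 3,390,000×15.3 + 4,780,000×S = 8,170,000×6.5
51,867,000 + 4,780,000·S = 53,105,000
S = (53,105,000 − 51,867,000) / 4,780,000 = 0.259 PSU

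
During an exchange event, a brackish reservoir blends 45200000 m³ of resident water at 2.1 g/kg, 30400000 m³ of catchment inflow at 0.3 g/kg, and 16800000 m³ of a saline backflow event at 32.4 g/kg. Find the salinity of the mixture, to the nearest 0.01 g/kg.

Mass of salt is conserved:
salt = 45,200,000×2.1 + 30,400,000×0.3 + 16,800,000×32.4 = 94,920,000 + 9,120,000 + 544,320,000 = 648,360,000
volume = 45,200,000 + 30,400,000 + 16,800,000 = 92,400,000 m³
S = 648,360,000 / 92,400,000 = 7.0169 g/kg

7.02 g/kg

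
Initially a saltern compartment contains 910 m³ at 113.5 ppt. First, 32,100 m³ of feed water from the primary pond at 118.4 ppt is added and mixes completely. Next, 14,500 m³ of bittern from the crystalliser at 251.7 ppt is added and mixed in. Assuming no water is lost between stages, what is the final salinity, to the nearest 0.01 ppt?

158.99 ppt

Conserving salt mass:
Initial salt = 910×113.5 = 103,285
After stage 1: salt = 103,285 + 32,100×118.4 = 3,903,925; volume = 33,010 m³; S = 118.265 ppt
After stage 2: salt = 3,903,925 + 14,500×251.7 = 7,553,575; volume = 47,510 m³
S = 7,553,575 / 47,510 = 158.9892 ppt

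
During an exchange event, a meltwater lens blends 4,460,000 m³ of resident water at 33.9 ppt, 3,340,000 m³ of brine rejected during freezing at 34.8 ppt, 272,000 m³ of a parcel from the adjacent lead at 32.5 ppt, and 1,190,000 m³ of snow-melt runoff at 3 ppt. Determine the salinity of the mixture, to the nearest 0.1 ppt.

Total salt / total volume:
salt = 4,460,000×33.9 + 3,340,000×34.8 + 272,000×32.5 + 1,190,000×3 = 151,194,000 + 116,232,000 + 8,840,000 + 3,570,000 = 279,836,000
volume = 4,460,000 + 3,340,000 + 272,000 + 1,190,000 = 9,262,000 m³
S = 279,836,000 / 9,262,000 = 30.213 ppt

30.2 ppt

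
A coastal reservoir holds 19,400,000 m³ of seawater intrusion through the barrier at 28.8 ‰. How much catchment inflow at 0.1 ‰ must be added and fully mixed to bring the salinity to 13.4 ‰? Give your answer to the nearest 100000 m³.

Salt balance: 19,400,000×28.8 + V×0.1 = (19,400,000+V)×13.4
558,720,000 + 0.1V = 259,960,000 + 13.4V
298,760,000 = 13.3V
V = 22,463,157.89 m³

22500000 m³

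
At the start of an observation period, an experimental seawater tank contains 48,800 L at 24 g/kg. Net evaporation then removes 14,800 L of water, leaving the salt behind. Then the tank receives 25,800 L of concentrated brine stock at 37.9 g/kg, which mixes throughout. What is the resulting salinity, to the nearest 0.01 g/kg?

35.94 g/kg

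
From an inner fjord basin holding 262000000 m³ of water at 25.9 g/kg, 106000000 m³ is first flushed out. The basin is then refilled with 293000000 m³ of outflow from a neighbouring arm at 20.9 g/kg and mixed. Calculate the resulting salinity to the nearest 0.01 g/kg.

22.64 g/kg

Remaining after removal: 156,000,000 m³ at 25.9 g/kg (salt = 4,040,400,000)
After addition: salt = 4,040,400,000 + 293,000,000×20.9 = 10,164,100,000; volume = 449,000,000 m³
S = 10,164,100,000 / 449,000,000 = 22.6372 g/kg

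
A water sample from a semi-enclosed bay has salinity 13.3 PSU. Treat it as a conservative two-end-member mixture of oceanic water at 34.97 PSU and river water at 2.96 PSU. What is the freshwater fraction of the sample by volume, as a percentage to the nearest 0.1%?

67.7%

Let f be the freshwater fraction. Salt balance per unit volume:
f×2.96 + (1−f)×34.97 = 13.3
f = (34.97 − 13.3) / (34.97 − 2.96) = 21.67/32.01 = 0.677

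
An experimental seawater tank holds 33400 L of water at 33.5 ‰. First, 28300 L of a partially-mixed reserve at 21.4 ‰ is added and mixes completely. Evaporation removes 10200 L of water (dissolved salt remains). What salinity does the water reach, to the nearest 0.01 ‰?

After mixing: salt = 33,400×33.5 + 28,300×21.4 = 1,724,520; volume = 61,700 L
After evaporation: salt unchanged = 1,724,520; volume = 61,700 − 10,200 = 51,500 L
S = 1,724,520 / 51,500 = 33.4858 ‰

33.49 ‰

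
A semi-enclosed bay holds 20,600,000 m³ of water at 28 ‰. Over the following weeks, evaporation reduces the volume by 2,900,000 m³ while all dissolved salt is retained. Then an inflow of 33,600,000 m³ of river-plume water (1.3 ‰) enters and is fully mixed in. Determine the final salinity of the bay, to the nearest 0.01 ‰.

12.10 ‰

After evaporation: salt = 20,600,000×28 = 576,800,000; volume = 20,600,000 − 2,900,000 = 17,700,000 m³
After mixing: salt = 576,800,000 + 33,600,000×1.3 = 620,480,000; volume = 17,700,000 + 33,600,000 = 51,300,000 m³
S = 620,480,000 / 51,300,000 = 12.0951 ‰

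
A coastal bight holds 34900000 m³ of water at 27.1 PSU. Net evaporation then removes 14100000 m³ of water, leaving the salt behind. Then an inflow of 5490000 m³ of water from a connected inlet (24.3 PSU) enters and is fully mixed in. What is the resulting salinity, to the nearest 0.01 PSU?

41.05 PSU

After evaporation: salt = 34,900,000×27.1 = 945,790,000; volume = 34,900,000 − 14,100,000 = 20,800,000 m³
After mixing: salt = 945,790,000 + 5,490,000×24.3 = 1,079,197,000; volume = 20,800,000 + 5,490,000 = 26,290,000 m³
S = 1,079,197,000 / 26,290,000 = 41.0497 PSU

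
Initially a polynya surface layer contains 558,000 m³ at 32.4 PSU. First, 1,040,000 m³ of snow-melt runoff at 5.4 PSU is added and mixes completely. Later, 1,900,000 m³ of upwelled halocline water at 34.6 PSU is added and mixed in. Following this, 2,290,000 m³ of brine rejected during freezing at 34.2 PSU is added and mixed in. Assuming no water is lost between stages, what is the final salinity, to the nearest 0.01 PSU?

Conserving salt mass:
Initial salt = 558,000×32.4 = 18,079,200
After stage 1: salt = 18,079,200 + 1,040,000×5.4 = 23,695,200; volume = 1,598,000 m³; S = 14.828 PSU
After stage 2: salt = 23,695,200 + 1,900,000×34.6 = 89,435,200; volume = 3,498,000 m³; S = 25.568 PSU
After stage 3: salt = 89,435,200 + 2,290,000×34.2 = 167,753,200; volume = 5,788,000 m³
S = 167,753,200 / 5,788,000 = 28.9829 PSU

28.98 PSU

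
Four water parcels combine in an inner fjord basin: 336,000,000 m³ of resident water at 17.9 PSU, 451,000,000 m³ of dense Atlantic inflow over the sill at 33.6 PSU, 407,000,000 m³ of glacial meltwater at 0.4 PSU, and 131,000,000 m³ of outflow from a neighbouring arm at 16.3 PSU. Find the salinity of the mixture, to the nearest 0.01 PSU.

17.71 PSU

Salt balance:
salt = 336,000,000×17.9 + 451,000,000×33.6 + 407,000,000×0.4 + 131,000,000×16.3 = 6,014,400,000 + 15,153,600,000 + 162,800,000 + 2,135,300,000 = 23,466,100,000
volume = 336,000,000 + 451,000,000 + 407,000,000 + 131,000,000 = 1,325,000,000 m³
S = 23,466,100,000 / 1,325,000,000 = 17.7103 PSU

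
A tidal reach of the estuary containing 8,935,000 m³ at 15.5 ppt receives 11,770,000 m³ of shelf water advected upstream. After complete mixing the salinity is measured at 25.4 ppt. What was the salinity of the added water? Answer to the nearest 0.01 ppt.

Salt balance: 8,935,000×15.5 + 11,770,000×S = 20,705,000×25.4
138,492,500 + 11,770,000·S = 525,907,000
S = (525,907,000 − 138,492,500) / 11,770,000 = 32.9154 ppt

32.92 ppt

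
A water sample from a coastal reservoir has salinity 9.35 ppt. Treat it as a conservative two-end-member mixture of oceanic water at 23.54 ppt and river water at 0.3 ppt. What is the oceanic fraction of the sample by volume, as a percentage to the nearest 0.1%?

Let g be the oceanic fraction. Salt balance per unit volume:
g×23.54 + (1−g)×0.3 = 9.35
g = (9.35 − 0.3) / (23.54 − 0.3) = 9.05/23.24 = 0.3894

38.9%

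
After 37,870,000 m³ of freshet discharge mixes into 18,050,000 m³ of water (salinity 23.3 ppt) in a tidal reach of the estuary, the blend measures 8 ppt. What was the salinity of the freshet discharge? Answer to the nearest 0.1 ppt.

0.7 ppt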